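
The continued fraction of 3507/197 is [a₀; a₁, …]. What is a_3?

19

3507 = 17·197 + 158   →  a_0 = 17
197 = 1·158 + 39   →  a_1 = 1
158 = 4·39 + 2   →  a_2 = 4
39 = 19·2 + 1   →  a_3 = 19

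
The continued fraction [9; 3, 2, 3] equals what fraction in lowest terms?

223/24

Using pₖ = aₖpₖ₋₁ + pₖ₋₂ and qₖ = aₖqₖ₋₁ + qₖ₋₂:
  k=0: a=9, p=9, q=1
  k=1: a=3, p=28, q=3
  k=2: a=2, p=65, q=7
  k=3: a=3, p=223, q=24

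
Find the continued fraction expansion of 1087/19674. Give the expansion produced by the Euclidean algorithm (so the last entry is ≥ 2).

[0; 18, 10, 15, 2, 3]

1087 = 0·19674 + 1087
19674 = 18·1087 + 108
1087 = 10·108 + 7
108 = 15·7 + 3
7 = 2·3 + 1
3 = 3·1 + 0  (stop)
So 1087/19674 = [0; 18, 10, 15, 2, 3].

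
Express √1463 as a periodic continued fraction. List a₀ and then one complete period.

a₀ = ⌊√1463⌋ = 38.

[38; 4, 76]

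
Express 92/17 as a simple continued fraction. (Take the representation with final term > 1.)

[5; 2, 2, 3]

92 = 5×17 + 7
17 = 2×7 + 3
7 = 2×3 + 1
3 = 3×1 + 0  (stop)
So 92/17 = [5; 2, 2, 3].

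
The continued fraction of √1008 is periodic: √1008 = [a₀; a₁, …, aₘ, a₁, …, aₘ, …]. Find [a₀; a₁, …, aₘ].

a₀ = ⌊√1008⌋ = 31.
With m₀=0, d₀=1 and mₖ₊₁ = dₖaₖ − mₖ, dₖ₊₁ = (n − mₖ₊₁²)/dₖ, aₖ₊₁ = ⌊(a₀+mₖ₊₁)/dₖ₊₁⌋:
  k=1: m=31, d=47, a=1
  k=2: m=16, d=16, a=2
  k=3: m=16, d=47, a=1
  k=4: m=31, d=1, a=62
d=1 and a=2a₀=62 at k=4, so the next step gives (m, d) = (31, 47) again — its k=1 value — and the period has length 4.

[31; 1, 2, 1, 62]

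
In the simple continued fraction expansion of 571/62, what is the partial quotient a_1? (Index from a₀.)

4

571 = 9·62 + 13   →  a_0 = 9
62 = 4·13 + 10   →  a_1 = 4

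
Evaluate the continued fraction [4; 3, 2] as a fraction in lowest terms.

Fold from the inside: start with 2/1.
  3 + 1/2 = 7/2
  4 + 2/7 = 30/7

30/7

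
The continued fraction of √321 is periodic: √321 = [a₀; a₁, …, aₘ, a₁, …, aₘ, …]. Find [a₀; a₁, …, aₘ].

a₀ = ⌊√321⌋ = 17.
With m₀=0, d₀=1 and mₖ₊₁ = dₖaₖ − mₖ, dₖ₊₁ = (n − mₖ₊₁²)/dₖ, aₖ₊₁ = ⌊(a₀+mₖ₊₁)/dₖ₊₁⌋:
  k=1: m=17, d=32, a=1
  k=2: m=15, d=3, a=10
  k=3: m=15, d=32, a=1
  k=4: m=17, d=1, a=34
d=1 and a=2a₀=34 at k=4, so the next step gives (m, d) = (17, 32) again — its k=1 value — and the period has length 4.

[17; 1, 10, 1, 34]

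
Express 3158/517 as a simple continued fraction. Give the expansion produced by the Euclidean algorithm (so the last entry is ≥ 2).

3158 = 6×517 + 56
517 = 9×56 + 13
56 = 4×13 + 4
13 = 3×4 + 1
4 = 4×1 + 0  (stop)
So 3158/517 = [6; 9, 4, 3, 4].

[6; 9, 4, 3, 4]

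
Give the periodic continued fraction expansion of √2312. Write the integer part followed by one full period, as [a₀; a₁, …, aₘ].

a₀ = ⌊√2312⌋ = 48.
With m₀=0, d₀=1 and mₖ₊₁ = dₖaₖ − mₖ, dₖ₊₁ = (n − mₖ₊₁²)/dₖ, aₖ₊₁ = ⌊(a₀+mₖ₊₁)/dₖ₊₁⌋:
  k=1: m=48, d=8, a=12
  k=2: m=48, d=1, a=96
d=1 and a=2a₀=96 at k=2, so the next step gives (m, d) = (48, 8) again — its k=1 value — and the period has length 2.

[48; 12, 96]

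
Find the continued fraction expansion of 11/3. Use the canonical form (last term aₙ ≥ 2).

11 = 3×3 + 2
3 = 1×2 + 1
2 = 2×1 + 0  (stop)
So 11/3 = [3; 1, 2].

[3; 1, 2]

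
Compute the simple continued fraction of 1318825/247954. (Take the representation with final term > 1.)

[5; 3, 7, 3, 18, 3, 3, 19]

1318825 = 5·247954 + 79055
247954 = 3·79055 + 10789
79055 = 7·10789 + 3532
10789 = 3·3532 + 193
3532 = 18·193 + 58
193 = 3·58 + 19
58 = 3·19 + 1
19 = 19·1 + 0  (stop)
So 1318825/247954 = [5; 3, 7, 3, 18, 3, 3, 19].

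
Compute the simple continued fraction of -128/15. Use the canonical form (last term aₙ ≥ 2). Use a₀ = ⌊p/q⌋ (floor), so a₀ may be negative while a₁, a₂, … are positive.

[-9; 2, 7]

-128 = -9*15 + 7
15 = 2*7 + 1
7 = 7*1 + 0  (stop)
So -128/15 = [-9; 2, 7].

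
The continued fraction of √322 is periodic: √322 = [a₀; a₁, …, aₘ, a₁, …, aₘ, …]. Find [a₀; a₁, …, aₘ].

a₀ = ⌊√322⌋ = 17.
With m₀=0, d₀=1 and mₖ₊₁ = dₖaₖ − mₖ, dₖ₊₁ = (n − mₖ₊₁²)/dₖ, aₖ₊₁ = ⌊(a₀+mₖ₊₁)/dₖ₊₁⌋:
  k=1: m=17, d=33, a=1
  k=2: m=16, d=2, a=16
  k=3: m=16, d=33, a=1
  k=4: m=17, d=1, a=34
d=1 and a=2a₀=34 at k=4, so the next step gives (m, d) = (17, 33) again — its k=1 value — and the period has length 4.

[17; 1, 16, 1, 34]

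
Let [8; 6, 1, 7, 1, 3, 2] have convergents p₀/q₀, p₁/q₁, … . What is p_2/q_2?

Using pₖ = aₖpₖ₋₁ + pₖ₋₂, qₖ = aₖqₖ₋₁ + qₖ₋₂ (with p₋₁=1, p₋₂=0, q₋₁=0, q₋₂=1):
  k=0: a=8, p=8, q=1
  k=1: a=6, p=49, q=6
  k=2: a=1, p=57, q=7

57/7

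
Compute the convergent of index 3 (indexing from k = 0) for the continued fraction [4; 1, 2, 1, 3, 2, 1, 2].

Using pₖ = aₖpₖ₋₁ + pₖ₋₂, qₖ = aₖqₖ₋₁ + qₖ₋₂ (with p₋₁=1, p₋₂=0, q₋₁=0, q₋₂=1):
  k=0: a=4, p=4, q=1
  k=1: a=1, p=5, q=1
  k=2: a=2, p=14, q=3
  k=3: a=1, p=19, q=4

19/4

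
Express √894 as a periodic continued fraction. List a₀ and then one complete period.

a₀ = ⌊√894⌋ = 29.

[29; 1, 8, 1, 58]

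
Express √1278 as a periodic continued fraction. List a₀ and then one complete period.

[35; 1, 2, 1, 70]

a₀ = ⌊√1278⌋ = 35.
With m₀=0, d₀=1 and mₖ₊₁ = dₖaₖ − mₖ, dₖ₊₁ = (n − mₖ₊₁²)/dₖ, aₖ₊₁ = ⌊(a₀+mₖ₊₁)/dₖ₊₁⌋:
  k=1: m=35, d=53, a=1
  k=2: m=18, d=18, a=2
  k=3: m=18, d=53, a=1
  k=4: m=35, d=1, a=70
d=1 and a=2a₀=70 at k=4, so the next step gives (m, d) = (35, 53) again — its k=1 value — and the period has length 4.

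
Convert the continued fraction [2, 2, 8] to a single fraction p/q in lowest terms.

Using pₖ = aₖpₖ₋₁ + pₖ₋₂ and qₖ = aₖqₖ₋₁ + qₖ₋₂:
  k=0: a=2, p=2, q=1
  k=1: a=2, p=5, q=2
  k=2: a=8, p=42, q=17

42/17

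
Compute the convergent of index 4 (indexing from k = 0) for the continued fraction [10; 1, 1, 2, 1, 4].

74/7

Using pₖ = aₖpₖ₋₁ + pₖ₋₂, qₖ = aₖqₖ₋₁ + qₖ₋₂ (with p₋₁=1, p₋₂=0, q₋₁=0, q₋₂=1):
  k=0: a=10, p=10, q=1
  k=1: a=1, p=11, q=1
  k=2: a=1, p=21, q=2
  k=3: a=2, p=53, q=5
  k=4: a=1, p=74, q=7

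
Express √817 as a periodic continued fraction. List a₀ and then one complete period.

a₀ = ⌊√817⌋ = 28.

[28; 1, 1, 2, 1, 1, 56]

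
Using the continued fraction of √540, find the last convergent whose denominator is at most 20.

√540 = [23; 4, 4, 1, 10, 1, 4, 4, 46, …] (period length 8).
Convergents:
  p_0/q_0 = 23/1
  p_1/q_1 = 93/4
  p_2/q_2 = 395/17
  p_3/q_3 = 488/21
q_2 = 17 ≤ 20 < 21 = q_3, so the answer is 395/17.

395/17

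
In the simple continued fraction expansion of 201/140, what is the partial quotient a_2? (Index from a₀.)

201 = 1·140 + 61   →  a_0 = 1
140 = 2·61 + 18   →  a_1 = 2
61 = 3·18 + 7   →  a_2 = 3

3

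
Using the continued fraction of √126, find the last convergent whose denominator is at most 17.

√126 = [11; 4, 2, 4, 22, …] (period length 4).
Convergents:
  p_0/q_0 = 11/1
  p_1/q_1 = 45/4
  p_2/q_2 = 101/9
  p_3/q_3 = 449/40
q_2 = 9 ≤ 17 < 40 = q_3, so the answer is 101/9.

101/9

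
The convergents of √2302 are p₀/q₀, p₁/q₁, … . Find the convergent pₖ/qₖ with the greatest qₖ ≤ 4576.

218737/4559

√2302 = [47; 1, 46, 1, 94, …] (period length 4).
Convergents:
  p_0/q_0 = 47/1
  p_1/q_1 = 48/1
  p_2/q_2 = 2255/47
  p_3/q_3 = 2303/48
  p_4/q_4 = 218737/4559
  p_5/q_5 = 221040/4607
q_4 = 4559 ≤ 4576 < 4607 = q_5, so the answer is 218737/4559.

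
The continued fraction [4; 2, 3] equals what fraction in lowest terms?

31/7

Using pₖ = aₖpₖ₋₁ + pₖ₋₂ and qₖ = aₖqₖ₋₁ + qₖ₋₂:
  k=0: a=4, p=4, q=1
  k=1: a=2, p=9, q=2
  k=2: a=3, p=31, q=7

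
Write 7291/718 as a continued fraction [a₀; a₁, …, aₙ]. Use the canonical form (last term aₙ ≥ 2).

[10; 6, 2, 7, 2, 3]

7291 = 10*718 + 111
718 = 6*111 + 52
111 = 2*52 + 7
52 = 7*7 + 3
7 = 2*3 + 1
3 = 3*1 + 0  (stop)
So 7291/718 = [10; 6, 2, 7, 2, 3].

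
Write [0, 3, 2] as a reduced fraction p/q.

2/7

Fold from the inside: start with 2/1.
  3 + 1/2 = 7/2
  0 + 2/7 = 2/7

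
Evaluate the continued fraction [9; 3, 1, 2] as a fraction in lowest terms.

102/11

Using pₖ = aₖpₖ₋₁ + pₖ₋₂ and qₖ = aₖqₖ₋₁ + qₖ₋₂:
  k=0: a=9, p=9, q=1
  k=1: a=3, p=28, q=3
  k=2: a=1, p=37, q=4
  k=3: a=2, p=102, q=11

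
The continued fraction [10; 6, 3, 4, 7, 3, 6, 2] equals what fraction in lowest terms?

257813/25379

Fold from the inside: start with 2/1.
  6 + 1/2 = 13/2
  3 + 2/13 = 41/13
  7 + 13/41 = 300/41
  4 + 41/300 = 1241/300
  3 + 300/1241 = 4023/1241
  6 + 1241/4023 = 25379/4023
  10 + 4023/25379 = 257813/25379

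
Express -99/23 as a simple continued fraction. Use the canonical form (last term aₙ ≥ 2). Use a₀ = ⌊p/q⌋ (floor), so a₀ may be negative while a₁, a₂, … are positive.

[-5; 1, 2, 3, 2]

-99 = -5·23 + 16
23 = 1·16 + 7
16 = 2·7 + 2
7 = 3·2 + 1
2 = 2·1 + 0  (stop)
So -99/23 = [-5; 1, 2, 3, 2].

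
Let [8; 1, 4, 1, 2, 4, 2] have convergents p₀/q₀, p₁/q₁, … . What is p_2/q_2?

Using pₖ = aₖpₖ₋₁ + pₖ₋₂, qₖ = aₖqₖ₋₁ + qₖ₋₂ (with p₋₁=1, p₋₂=0, q₋₁=0, q₋₂=1):
  k=0: a=8, p=8, q=1
  k=1: a=1, p=9, q=1
  k=2: a=4, p=44, q=5

44/5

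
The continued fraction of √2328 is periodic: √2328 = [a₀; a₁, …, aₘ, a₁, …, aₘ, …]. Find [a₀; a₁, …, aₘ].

a₀ = ⌊√2328⌋ = 48.
With m₀=0, d₀=1 and mₖ₊₁ = dₖaₖ − mₖ, dₖ₊₁ = (n − mₖ₊₁²)/dₖ, aₖ₊₁ = ⌊(a₀+mₖ₊₁)/dₖ₊₁⌋:
  k=1: m=48, d=24, a=4
  k=2: m=48, d=1, a=96
d=1 and a=2a₀=96 at k=2, so the next step gives (m, d) = (48, 24) again — its k=1 value — and the period has length 2.

[48; 4, 96]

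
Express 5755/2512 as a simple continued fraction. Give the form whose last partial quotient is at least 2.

5755 = 2*2512 + 731
2512 = 3*731 + 319
731 = 2*319 + 93
319 = 3*93 + 40
93 = 2*40 + 13
40 = 3*13 + 1
13 = 13*1 + 0  (stop)
So 5755/2512 = [2; 3, 2, 3, 2, 3, 13].

[2; 3, 2, 3, 2, 3, 13]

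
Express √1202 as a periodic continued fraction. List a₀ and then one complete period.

a₀ = ⌊√1202⌋ = 34.

[34; 1, 2, 34, 2, 1, 68]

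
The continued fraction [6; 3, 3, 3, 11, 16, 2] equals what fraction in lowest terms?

77999/12375

Fold from the inside: start with 2/1.
  16 + 1/2 = 33/2
  11 + 2/33 = 365/33
  3 + 33/365 = 1128/365
  3 + 365/1128 = 3749/1128
  3 + 1128/3749 = 12375/3749
  6 + 3749/12375 = 77999/12375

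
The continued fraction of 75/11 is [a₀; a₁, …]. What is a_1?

1

75 = 6·11 + 9   →  a_0 = 6
11 = 1·9 + 2   →  a_1 = 1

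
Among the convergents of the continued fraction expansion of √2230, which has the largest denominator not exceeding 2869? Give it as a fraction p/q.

72251/1530

√2230 = [47; 4, 2, 18, 2, 4, 94, …] (period length 6).
Convergents:
  p_0/q_0 = 47/1
  p_1/q_1 = 189/4
  p_2/q_2 = 425/9
  p_3/q_3 = 7839/166
  p_4/q_4 = 16103/341
  p_5/q_5 = 72251/1530
  p_6/q_6 = 6807697/144161
q_5 = 1530 ≤ 2869 < 144161 = q_6, so the answer is 72251/1530.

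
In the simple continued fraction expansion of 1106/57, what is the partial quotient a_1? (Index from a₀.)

2

1106 = 19·57 + 23   →  a_0 = 19
57 = 2·23 + 11   →  a_1 = 2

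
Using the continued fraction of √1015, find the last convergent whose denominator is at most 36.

223/7

√1015 = [31; 1, 6, 10, 2, 10, 6, 1, 62, …] (period length 8).
Convergents:
  p_0/q_0 = 31/1
  p_1/q_1 = 32/1
  p_2/q_2 = 223/7
  p_3/q_3 = 2262/71
q_2 = 7 ≤ 36 < 71 = q_3, so the answer is 223/7.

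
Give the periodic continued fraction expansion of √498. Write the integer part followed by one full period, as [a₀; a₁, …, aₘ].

[22; 3, 6, 22, 6, 3, 44]

a₀ = ⌊√498⌋ = 22.
With m₀=0, d₀=1 and mₖ₊₁ = dₖaₖ − mₖ, dₖ₊₁ = (n − mₖ₊₁²)/dₖ, aₖ₊₁ = ⌊(a₀+mₖ₊₁)/dₖ₊₁⌋:
  k=1: m=22, d=14, a=3
  k=2: m=20, d=7, a=6
  k=3: m=22, d=2, a=22
  k=4: m=22, d=7, a=6
  k=5: m=20, d=14, a=3
  k=6: m=22, d=1, a=44
d=1 and a=2a₀=44 at k=6, so the next step gives (m, d) = (22, 14) again — its k=1 value — and the period has length 6.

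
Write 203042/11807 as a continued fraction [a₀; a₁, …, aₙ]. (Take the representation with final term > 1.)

[17; 5, 12, 10, 9, 2]

203042 = 17*11807 + 2323
11807 = 5*2323 + 192
2323 = 12*192 + 19
192 = 10*19 + 2
19 = 9*2 + 1
2 = 2*1 + 0  (stop)
So 203042/11807 = [17; 5, 12, 10, 9, 2].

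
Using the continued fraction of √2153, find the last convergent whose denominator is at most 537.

21437/462

√2153 = [46; 2, 2, 92, …] (period length 3).
Convergents:
  p_0/q_0 = 46/1
  p_1/q_1 = 93/2
  p_2/q_2 = 232/5
  p_3/q_3 = 21437/462
  p_4/q_4 = 43106/929
q_3 = 462 ≤ 537 < 929 = q_4, so the answer is 21437/462.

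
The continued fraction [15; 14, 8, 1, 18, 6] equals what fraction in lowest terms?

Fold from the inside: start with 6/1.
  18 + 1/6 = 109/6
  1 + 6/109 = 115/109
  8 + 109/115 = 1029/115
  14 + 115/1029 = 14521/1029
  15 + 1029/14521 = 218844/14521

218844/14521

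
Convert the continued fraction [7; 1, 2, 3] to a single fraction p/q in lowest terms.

77/10

Using pₖ = aₖpₖ₋₁ + pₖ₋₂ and qₖ = aₖqₖ₋₁ + qₖ₋₂:
  k=0: a=7, p=7, q=1
  k=1: a=1, p=8, q=1
  k=2: a=2, p=23, q=3
  k=3: a=3, p=77, q=10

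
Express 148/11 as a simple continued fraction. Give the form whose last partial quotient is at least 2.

[13; 2, 5]

148 = 13·11 + 5
11 = 2·5 + 1
5 = 5·1 + 0  (stop)
So 148/11 = [13; 2, 5].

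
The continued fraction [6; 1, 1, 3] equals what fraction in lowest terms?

46/7

Using pₖ = aₖpₖ₋₁ + pₖ₋₂ and qₖ = aₖqₖ₋₁ + qₖ₋₂:
  k=0: a=6, p=6, q=1
  k=1: a=1, p=7, q=1
  k=2: a=1, p=13, q=2
  k=3: a=3, p=46, q=7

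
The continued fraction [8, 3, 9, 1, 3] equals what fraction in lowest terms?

1007/121

Using pₖ = aₖpₖ₋₁ + pₖ₋₂ and qₖ = aₖqₖ₋₁ + qₖ₋₂:
  k=0: a=8, p=8, q=1
  k=1: a=3, p=25, q=3
  k=2: a=9, p=233, q=28
  k=3: a=1, p=258, q=31
  k=4: a=3, p=1007, q=121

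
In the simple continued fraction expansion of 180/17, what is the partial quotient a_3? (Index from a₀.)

180 = 10·17 + 10   →  a_0 = 10
17 = 1·10 + 7   →  a_1 = 1
10 = 1·7 + 3   →  a_2 = 1
7 = 2·3 + 1   →  a_3 = 2

2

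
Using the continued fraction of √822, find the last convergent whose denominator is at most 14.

√822 = [28; 1, 2, 28, 2, 1, 56, …] (period length 6).
Convergents:
  p_0/q_0 = 28/1
  p_1/q_1 = 29/1
  p_2/q_2 = 86/3
  p_3/q_3 = 2437/85
q_2 = 3 ≤ 14 < 85 = q_3, so the answer is 86/3.

86/3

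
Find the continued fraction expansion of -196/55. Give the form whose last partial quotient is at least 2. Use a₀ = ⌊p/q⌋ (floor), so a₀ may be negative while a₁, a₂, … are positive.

[-4; 2, 3, 2, 3]

-196 = -4*55 + 24
55 = 2*24 + 7
24 = 3*7 + 3
7 = 2*3 + 1
3 = 3*1 + 0  (stop)
So -196/55 = [-4; 2, 3, 2, 3].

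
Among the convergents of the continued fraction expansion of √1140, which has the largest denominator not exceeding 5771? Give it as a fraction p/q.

√1140 = [33; 1, 3, 4, 3, 1, 66, …] (period length 6).
Convergents:
  p_0/q_0 = 33/1
  p_1/q_1 = 34/1
  p_2/q_2 = 135/4
  p_3/q_3 = 574/17
  p_4/q_4 = 1857/55
  p_5/q_5 = 2431/72
  p_6/q_6 = 162303/4807
  p_7/q_7 = 164734/4879
  p_8/q_8 = 656505/19444
q_7 = 4879 ≤ 5771 < 19444 = q_8, so the answer is 164734/4879.

164734/4879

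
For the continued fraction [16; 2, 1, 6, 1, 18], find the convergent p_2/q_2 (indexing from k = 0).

49/3

Using pₖ = aₖpₖ₋₁ + pₖ₋₂, qₖ = aₖqₖ₋₁ + qₖ₋₂ (with p₋₁=1, p₋₂=0, q₋₁=0, q₋₂=1):
  k=0: a=16, p=16, q=1
  k=1: a=2, p=33, q=2
  k=2: a=1, p=49, q=3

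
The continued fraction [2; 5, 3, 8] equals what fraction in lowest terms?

Using pₖ = aₖpₖ₋₁ + pₖ₋₂ and qₖ = aₖqₖ₋₁ + qₖ₋₂:
  k=0: a=2, p=2, q=1
  k=1: a=5, p=11, q=5
  k=2: a=3, p=35, q=16
  k=3: a=8, p=291, q=133

291/133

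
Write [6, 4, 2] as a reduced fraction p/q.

Fold from the inside: start with 2/1.
  4 + 1/2 = 9/2
  6 + 2/9 = 56/9

56/9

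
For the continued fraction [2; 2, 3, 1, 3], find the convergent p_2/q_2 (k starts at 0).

Using pₖ = aₖpₖ₋₁ + pₖ₋₂, qₖ = aₖqₖ₋₁ + qₖ₋₂ (with p₋₁=1, p₋₂=0, q₋₁=0, q₋₂=1):
  k=0: a=2, p=2, q=1
  k=1: a=2, p=5, q=2
  k=2: a=3, p=17, q=7

17/7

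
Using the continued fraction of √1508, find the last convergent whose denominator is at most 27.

√1508 = [38; 1, 4, 1, 76, …] (period length 4).
Convergents:
  p_0/q_0 = 38/1
  p_1/q_1 = 39/1
  p_2/q_2 = 194/5
  p_3/q_3 = 233/6
  p_4/q_4 = 17902/461
q_3 = 6 ≤ 27 < 461 = q_4, so the answer is 233/6.

233/6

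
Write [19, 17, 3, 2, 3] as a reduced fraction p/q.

Using pₖ = aₖpₖ₋₁ + pₖ₋₂ and qₖ = aₖqₖ₋₁ + qₖ₋₂:
  k=0: a=19, p=19, q=1
  k=1: a=17, p=324, q=17
  k=2: a=3, p=991, q=52
  k=3: a=2, p=2306, q=121
  k=4: a=3, p=7909, q=415

7909/415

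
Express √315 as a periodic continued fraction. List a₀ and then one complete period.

a₀ = ⌊√315⌋ = 17.
With m₀=0, d₀=1 and mₖ₊₁ = dₖaₖ − mₖ, dₖ₊₁ = (n − mₖ₊₁²)/dₖ, aₖ₊₁ = ⌊(a₀+mₖ₊₁)/dₖ₊₁⌋:
  k=1: m=17, d=26, a=1
  k=2: m=9, d=9, a=2
  k=3: m=9, d=26, a=1
  k=4: m=17, d=1, a=34
d=1 and a=2a₀=34 at k=4, so the next step gives (m, d) = (17, 26) again — its k=1 value — and the period has length 4.

[17; 1, 2, 1, 34]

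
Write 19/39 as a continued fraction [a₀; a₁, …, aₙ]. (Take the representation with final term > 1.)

19 = 0×39 + 19
39 = 2×19 + 1
19 = 19×1 + 0  (stop)
So 19/39 = [0; 2, 19].

[0; 2, 19]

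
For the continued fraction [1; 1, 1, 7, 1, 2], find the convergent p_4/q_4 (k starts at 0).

Using pₖ = aₖpₖ₋₁ + pₖ₋₂, qₖ = aₖqₖ₋₁ + qₖ₋₂ (with p₋₁=1, p₋₂=0, q₋₁=0, q₋₂=1):
  k=0: a=1, p=1, q=1
  k=1: a=1, p=2, q=1
  k=2: a=1, p=3, q=2
  k=3: a=7, p=23, q=15
  k=4: a=1, p=26, q=17

26/17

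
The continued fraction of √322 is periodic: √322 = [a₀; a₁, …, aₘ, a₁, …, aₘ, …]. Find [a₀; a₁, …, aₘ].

[17; 1, 16, 1, 34]

a₀ = ⌊√322⌋ = 17.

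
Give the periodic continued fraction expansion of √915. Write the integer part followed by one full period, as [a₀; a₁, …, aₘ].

a₀ = ⌊√915⌋ = 30.
With m₀=0, d₀=1 and mₖ₊₁ = dₖaₖ − mₖ, dₖ₊₁ = (n − mₖ₊₁²)/dₖ, aₖ₊₁ = ⌊(a₀+mₖ₊₁)/dₖ₊₁⌋:
  k=1: m=30, d=15, a=4
  k=2: m=30, d=1, a=60
d=1 and a=2a₀=60 at k=2, so the next step gives (m, d) = (30, 15) again — its k=1 value — and the period has length 2.

[30; 4, 60]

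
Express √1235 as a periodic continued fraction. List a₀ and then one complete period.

[35; 7, 70]

a₀ = ⌊√1235⌋ = 35.
With m₀=0, d₀=1 and mₖ₊₁ = dₖaₖ − mₖ, dₖ₊₁ = (n − mₖ₊₁²)/dₖ, aₖ₊₁ = ⌊(a₀+mₖ₊₁)/dₖ₊₁⌋:
  k=1: m=35, d=10, a=7
  k=2: m=35, d=1, a=70
d=1 and a=2a₀=70 at k=2, so the next step gives (m, d) = (35, 10) again — its k=1 value — and the period has length 2.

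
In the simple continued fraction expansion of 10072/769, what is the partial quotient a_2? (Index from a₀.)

10072 = 13·769 + 75   →  a_0 = 13
769 = 10·75 + 19   →  a_1 = 10
75 = 3·19 + 18   →  a_2 = 3

3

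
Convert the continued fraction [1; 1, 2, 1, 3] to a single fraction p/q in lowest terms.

26/15

Using pₖ = aₖpₖ₋₁ + pₖ₋₂ and qₖ = aₖqₖ₋₁ + qₖ₋₂:
  k=0: a=1, p=1, q=1
  k=1: a=1, p=2, q=1
  k=2: a=2, p=5, q=3
  k=3: a=1, p=7, q=4
  k=4: a=3, p=26, q=15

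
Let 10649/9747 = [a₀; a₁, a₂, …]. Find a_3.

10649 = 1·9747 + 902   →  a_0 = 1
9747 = 10·902 + 727   →  a_1 = 10
902 = 1·727 + 175   →  a_2 = 1
727 = 4·175 + 27   →  a_3 = 4

4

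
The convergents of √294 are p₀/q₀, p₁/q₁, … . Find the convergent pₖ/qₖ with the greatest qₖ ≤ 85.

√294 = [17; 6, 1, 4, 1, 6, 34, …] (period length 6).
Convergents:
  p_0/q_0 = 17/1
  p_1/q_1 = 103/6
  p_2/q_2 = 120/7
  p_3/q_3 = 583/34
  p_4/q_4 = 703/41
  p_5/q_5 = 4801/280
q_4 = 41 ≤ 85 < 280 = q_5, so the answer is 703/41.

703/41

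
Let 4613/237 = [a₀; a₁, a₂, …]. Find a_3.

2

4613 = 19·237 + 110   →  a_0 = 19
237 = 2·110 + 17   →  a_1 = 2
110 = 6·17 + 8   →  a_2 = 6
17 = 2·8 + 1   →  a_3 = 2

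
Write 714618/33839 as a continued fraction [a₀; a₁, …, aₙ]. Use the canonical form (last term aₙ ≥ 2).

[21; 8, 2, 6, 17, 1, 16]

714618 = 21*33839 + 3999
33839 = 8*3999 + 1847
3999 = 2*1847 + 305
1847 = 6*305 + 17
305 = 17*17 + 16
17 = 1*16 + 1
16 = 16*1 + 0  (stop)
So 714618/33839 = [21; 8, 2, 6, 17, 1, 16].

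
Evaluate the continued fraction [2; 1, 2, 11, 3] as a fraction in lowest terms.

281/105

Using pₖ = aₖpₖ₋₁ + pₖ₋₂ and qₖ = aₖqₖ₋₁ + qₖ₋₂:
  k=0: a=2, p=2, q=1
  k=1: a=1, p=3, q=1
  k=2: a=2, p=8, q=3
  k=3: a=11, p=91, q=34
  k=4: a=3, p=281, q=105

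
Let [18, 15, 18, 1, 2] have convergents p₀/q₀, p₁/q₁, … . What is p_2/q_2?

Using pₖ = aₖpₖ₋₁ + pₖ₋₂, qₖ = aₖqₖ₋₁ + qₖ₋₂ (with p₋₁=1, p₋₂=0, q₋₁=0, q₋₂=1):
  k=0: a=18, p=18, q=1
  k=1: a=15, p=271, q=15
  k=2: a=18, p=4896, q=271

4896/271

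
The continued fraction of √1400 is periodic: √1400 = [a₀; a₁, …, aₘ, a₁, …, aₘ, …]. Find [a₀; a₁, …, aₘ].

a₀ = ⌊√1400⌋ = 37.

[37; 2, 2, 2, 74]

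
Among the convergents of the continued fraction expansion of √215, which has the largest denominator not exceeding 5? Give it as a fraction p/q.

44/3

√215 = [14; 1, 1, 1, 28, …] (period length 4).
Convergents:
  p_0/q_0 = 14/1
  p_1/q_1 = 15/1
  p_2/q_2 = 29/2
  p_3/q_3 = 44/3
  p_4/q_4 = 1261/86
q_3 = 3 ≤ 5 < 86 = q_4, so the answer is 44/3.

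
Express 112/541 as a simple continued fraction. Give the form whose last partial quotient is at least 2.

[0; 4, 1, 4, 1, 8, 2]

112 = 0·541 + 112
541 = 4·112 + 93
112 = 1·93 + 19
93 = 4·19 + 17
19 = 1·17 + 2
17 = 8·2 + 1
2 = 2·1 + 0  (stop)
So 112/541 = [0; 4, 1, 4, 1, 8, 2].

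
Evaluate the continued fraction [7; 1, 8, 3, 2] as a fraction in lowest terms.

513/65

Using pₖ = aₖpₖ₋₁ + pₖ₋₂ and qₖ = aₖqₖ₋₁ + qₖ₋₂:
  k=0: a=7, p=7, q=1
  k=1: a=1, p=8, q=1
  k=2: a=8, p=71, q=9
  k=3: a=3, p=221, q=28
  k=4: a=2, p=513, q=65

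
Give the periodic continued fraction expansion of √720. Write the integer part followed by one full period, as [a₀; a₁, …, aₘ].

a₀ = ⌊√720⌋ = 26.
With m₀=0, d₀=1 and mₖ₊₁ = dₖaₖ − mₖ, dₖ₊₁ = (n − mₖ₊₁²)/dₖ, aₖ₊₁ = ⌊(a₀+mₖ₊₁)/dₖ₊₁⌋:
  k=1: m=26, d=44, a=1
  k=2: m=18, d=9, a=4
  k=3: m=18, d=44, a=1
  k=4: m=26, d=1, a=52
d=1 and a=2a₀=52 at k=4, so the next step gives (m, d) = (26, 44) again — its k=1 value — and the period has length 4.

[26; 1, 4, 1, 52]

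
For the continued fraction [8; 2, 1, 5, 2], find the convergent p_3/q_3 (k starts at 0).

142/17

Using pₖ = aₖpₖ₋₁ + pₖ₋₂, qₖ = aₖqₖ₋₁ + qₖ₋₂ (with p₋₁=1, p₋₂=0, q₋₁=0, q₋₂=1):
  k=0: a=8, p=8, q=1
  k=1: a=2, p=17, q=2
  k=2: a=1, p=25, q=3
  k=3: a=5, p=142, q=17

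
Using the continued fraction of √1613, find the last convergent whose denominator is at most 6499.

119121/2966

√1613 = [40; 6, 6, 80, …] (period length 3).
Convergents:
  p_0/q_0 = 40/1
  p_1/q_1 = 241/6
  p_2/q_2 = 1486/37
  p_3/q_3 = 119121/2966
  p_4/q_4 = 716212/17833
q_3 = 2966 ≤ 6499 < 17833 = q_4, so the answer is 119121/2966.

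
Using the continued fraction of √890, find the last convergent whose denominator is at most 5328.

64081/2148

√890 = [29; 1, 4, 1, 58, …] (period length 4).
Convergents:
  p_0/q_0 = 29/1
  p_1/q_1 = 30/1
  p_2/q_2 = 149/5
  p_3/q_3 = 179/6
  p_4/q_4 = 10531/353
  p_5/q_5 = 10710/359
  p_6/q_6 = 53371/1789
  p_7/q_7 = 64081/2148
  p_8/q_8 = 3770069/126373
q_7 = 2148 ≤ 5328 < 126373 = q_8, so the answer is 64081/2148.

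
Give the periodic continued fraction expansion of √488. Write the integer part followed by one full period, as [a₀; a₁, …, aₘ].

[22; 11, 44]

a₀ = ⌊√488⌋ = 22.
With m₀=0, d₀=1 and mₖ₊₁ = dₖaₖ − mₖ, dₖ₊₁ = (n − mₖ₊₁²)/dₖ, aₖ₊₁ = ⌊(a₀+mₖ₊₁)/dₖ₊₁⌋:
  k=1: m=22, d=4, a=11
  k=2: m=22, d=1, a=44
d=1 and a=2a₀=44 at k=2, so the next step gives (m, d) = (22, 4) again — its k=1 value — and the period has length 2.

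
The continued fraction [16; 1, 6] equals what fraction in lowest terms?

Using pₖ = aₖpₖ₋₁ + pₖ₋₂ and qₖ = aₖqₖ₋₁ + qₖ₋₂:
  k=0: a=16, p=16, q=1
  k=1: a=1, p=17, q=1
  k=2: a=6, p=118, q=7

118/7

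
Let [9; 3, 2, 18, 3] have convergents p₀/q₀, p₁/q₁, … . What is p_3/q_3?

1198/129

Using pₖ = aₖpₖ₋₁ + pₖ₋₂, qₖ = aₖqₖ₋₁ + qₖ₋₂ (with p₋₁=1, p₋₂=0, q₋₁=0, q₋₂=1):
  k=0: a=9, p=9, q=1
  k=1: a=3, p=28, q=3
  k=2: a=2, p=65, q=7
  k=3: a=18, p=1198, q=129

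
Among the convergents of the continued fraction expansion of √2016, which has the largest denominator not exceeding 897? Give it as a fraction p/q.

39916/889

√2016 = [44; 1, 8, 1, 88, …] (period length 4).
Convergents:
  p_0/q_0 = 44/1
  p_1/q_1 = 45/1
  p_2/q_2 = 404/9
  p_3/q_3 = 449/10
  p_4/q_4 = 39916/889
  p_5/q_5 = 40365/899
q_4 = 889 ≤ 897 < 899 = q_5, so the answer is 39916/889.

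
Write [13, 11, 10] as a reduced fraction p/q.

1453/111

Using pₖ = aₖpₖ₋₁ + pₖ₋₂ and qₖ = aₖqₖ₋₁ + qₖ₋₂:
  k=0: a=13, p=13, q=1
  k=1: a=11, p=144, q=11
  k=2: a=10, p=1453, q=111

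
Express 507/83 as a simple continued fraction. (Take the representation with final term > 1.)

507 = 6·83 + 9
83 = 9·9 + 2
9 = 4·2 + 1
2 = 2·1 + 0  (stop)
So 507/83 = [6; 9, 4, 2].

[6; 9, 4, 2]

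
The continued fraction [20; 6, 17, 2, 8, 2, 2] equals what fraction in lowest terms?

Using pₖ = aₖpₖ₋₁ + pₖ₋₂ and qₖ = aₖqₖ₋₁ + qₖ₋₂:
  k=0: a=20, p=20, q=1
  k=1: a=6, p=121, q=6
  k=2: a=17, p=2077, q=103
  k=3: a=2, p=4275, q=212
  k=4: a=8, p=36277, q=1799
  k=5: a=2, p=76829, q=3810
  k=6: a=2, p=189935, q=9419

189935/9419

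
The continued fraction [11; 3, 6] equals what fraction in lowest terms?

Fold from the inside: start with 6/1.
  3 + 1/6 = 19/6
  11 + 6/19 = 215/19

215/19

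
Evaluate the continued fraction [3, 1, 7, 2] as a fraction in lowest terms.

66/17

Fold from the inside: start with 2/1.
  7 + 1/2 = 15/2
  1 + 2/15 = 17/15
  3 + 15/17 = 66/17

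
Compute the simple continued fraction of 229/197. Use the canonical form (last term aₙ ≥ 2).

229 = 1*197 + 32
197 = 6*32 + 5
32 = 6*5 + 2
5 = 2*2 + 1
2 = 2*1 + 0  (stop)
So 229/197 = [1; 6, 6, 2, 2].

[1; 6, 6, 2, 2]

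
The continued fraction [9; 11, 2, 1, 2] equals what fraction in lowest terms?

Fold from the inside: start with 2/1.
  1 + 1/2 = 3/2
  2 + 2/3 = 8/3
  11 + 3/8 = 91/8
  9 + 8/91 = 827/91

827/91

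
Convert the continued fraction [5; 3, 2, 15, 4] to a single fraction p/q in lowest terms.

Using pₖ = aₖpₖ₋₁ + pₖ₋₂ and qₖ = aₖqₖ₋₁ + qₖ₋₂:
  k=0: a=5, p=5, q=1
  k=1: a=3, p=16, q=3
  k=2: a=2, p=37, q=7
  k=3: a=15, p=571, q=108
  k=4: a=4, p=2321, q=439

2321/439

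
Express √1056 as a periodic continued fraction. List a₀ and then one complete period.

a₀ = ⌊√1056⌋ = 32.
With m₀=0, d₀=1 and mₖ₊₁ = dₖaₖ − mₖ, dₖ₊₁ = (n − mₖ₊₁²)/dₖ, aₖ₊₁ = ⌊(a₀+mₖ₊₁)/dₖ₊₁⌋:
  k=1: m=32, d=32, a=2
  k=2: m=32, d=1, a=64
d=1 and a=2a₀=64 at k=2, so the next step gives (m, d) = (32, 32) again — its k=1 value — and the period has length 2.

[32; 2, 64]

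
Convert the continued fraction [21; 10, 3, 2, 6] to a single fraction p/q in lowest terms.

Fold from the inside: start with 6/1.
  2 + 1/6 = 13/6
  3 + 6/13 = 45/13
  10 + 13/45 = 463/45
  21 + 45/463 = 9768/463

9768/463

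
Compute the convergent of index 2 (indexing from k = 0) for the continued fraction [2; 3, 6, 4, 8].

Using pₖ = aₖpₖ₋₁ + pₖ₋₂, qₖ = aₖqₖ₋₁ + qₖ₋₂ (with p₋₁=1, p₋₂=0, q₋₁=0, q₋₂=1):
  k=0: a=2, p=2, q=1
  k=1: a=3, p=7, q=3
  k=2: a=6, p=44, q=19

44/19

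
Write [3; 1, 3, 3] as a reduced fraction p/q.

49/13

Fold from the inside: start with 3/1.
  3 + 1/3 = 10/3
  1 + 3/10 = 13/10
  3 + 10/13 = 49/13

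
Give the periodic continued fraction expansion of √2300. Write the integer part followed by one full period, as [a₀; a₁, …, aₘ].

a₀ = ⌊√2300⌋ = 47.
With m₀=0, d₀=1 and mₖ₊₁ = dₖaₖ − mₖ, dₖ₊₁ = (n − mₖ₊₁²)/dₖ, aₖ₊₁ = ⌊(a₀+mₖ₊₁)/dₖ₊₁⌋:
  k=1: m=47, d=91, a=1
  k=2: m=44, d=4, a=22
  k=3: m=44, d=91, a=1
  k=4: m=47, d=1, a=94
d=1 and a=2a₀=94 at k=4, so the next step gives (m, d) = (47, 91) again — its k=1 value — and the period has length 4.

[47; 1, 22, 1, 94]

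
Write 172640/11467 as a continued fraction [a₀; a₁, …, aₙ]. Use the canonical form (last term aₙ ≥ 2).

172640 = 15·11467 + 635
11467 = 18·635 + 37
635 = 17·37 + 6
37 = 6·6 + 1
6 = 6·1 + 0  (stop)
So 172640/11467 = [15; 18, 17, 6, 6].

[15; 18, 17, 6, 6]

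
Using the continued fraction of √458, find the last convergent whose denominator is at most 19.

107/5

√458 = [21; 2, 2, 42, …] (period length 3).
Convergents:
  p_0/q_0 = 21/1
  p_1/q_1 = 43/2
  p_2/q_2 = 107/5
  p_3/q_3 = 4537/212
q_2 = 5 ≤ 19 < 212 = q_3, so the answer is 107/5.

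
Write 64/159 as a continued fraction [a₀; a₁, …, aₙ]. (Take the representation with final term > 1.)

[0; 2, 2, 15, 2]

64 = 0×159 + 64
159 = 2×64 + 31
64 = 2×31 + 2
31 = 15×2 + 1
2 = 2×1 + 0  (stop)
So 64/159 = [0; 2, 2, 15, 2].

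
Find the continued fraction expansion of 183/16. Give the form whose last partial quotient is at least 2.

[11; 2, 3, 2]

183 = 11×16 + 7
16 = 2×7 + 2
7 = 3×2 + 1
2 = 2×1 + 0  (stop)
So 183/16 = [11; 2, 3, 2].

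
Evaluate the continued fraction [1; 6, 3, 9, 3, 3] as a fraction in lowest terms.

Using pₖ = aₖpₖ₋₁ + pₖ₋₂ and qₖ = aₖqₖ₋₁ + qₖ₋₂:
  k=0: a=1, p=1, q=1
  k=1: a=6, p=7, q=6
  k=2: a=3, p=22, q=19
  k=3: a=9, p=205, q=177
  k=4: a=3, p=637, q=550
  k=5: a=3, p=2116, q=1827

2116/1827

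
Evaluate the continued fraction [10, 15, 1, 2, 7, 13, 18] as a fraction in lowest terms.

824434/81921

Fold from the inside: start with 18/1.
  13 + 1/18 = 235/18
  7 + 18/235 = 1663/235
  2 + 235/1663 = 3561/1663
  1 + 1663/3561 = 5224/3561
  15 + 3561/5224 = 81921/5224
  10 + 5224/81921 = 824434/81921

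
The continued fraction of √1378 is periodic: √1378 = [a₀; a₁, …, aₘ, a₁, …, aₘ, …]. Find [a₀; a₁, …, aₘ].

[37; 8, 4, 4, 8, 74]

a₀ = ⌊√1378⌋ = 37.
With m₀=0, d₀=1 and mₖ₊₁ = dₖaₖ − mₖ, dₖ₊₁ = (n − mₖ₊₁²)/dₖ, aₖ₊₁ = ⌊(a₀+mₖ₊₁)/dₖ₊₁⌋:
  k=1: m=37, d=9, a=8
  k=2: m=35, d=17, a=4
  k=3: m=33, d=17, a=4
  k=4: m=35, d=9, a=8
  k=5: m=37, d=1, a=74
d=1 and a=2a₀=74 at k=5, so the next step gives (m, d) = (37, 9) again — its k=1 value — and the period has length 5.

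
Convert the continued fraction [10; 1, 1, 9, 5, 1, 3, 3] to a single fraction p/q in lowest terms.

15273/1451

Fold from the inside: start with 3/1.
  3 + 1/3 = 10/3
  1 + 3/10 = 13/10
  5 + 10/13 = 75/13
  9 + 13/75 = 688/75
  1 + 75/688 = 763/688
  1 + 688/763 = 1451/763
  10 + 763/1451 = 15273/1451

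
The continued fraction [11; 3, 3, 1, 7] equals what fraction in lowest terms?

Fold from the inside: start with 7/1.
  1 + 1/7 = 8/7
  3 + 7/8 = 31/8
  3 + 8/31 = 101/31
  11 + 31/101 = 1142/101

1142/101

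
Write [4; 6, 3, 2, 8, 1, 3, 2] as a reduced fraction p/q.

Using pₖ = aₖpₖ₋₁ + pₖ₋₂ and qₖ = aₖqₖ₋₁ + qₖ₋₂:
  k=0: a=4, p=4, q=1
  k=1: a=6, p=25, q=6
  k=2: a=3, p=79, q=19
  k=3: a=2, p=183, q=44
  k=4: a=8, p=1543, q=371
  k=5: a=1, p=1726, q=415
  k=6: a=3, p=6721, q=1616
  k=7: a=2, p=15168, q=3647

15168/3647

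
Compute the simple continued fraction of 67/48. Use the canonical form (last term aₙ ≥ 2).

[1; 2, 1, 1, 9]

67 = 1*48 + 19
48 = 2*19 + 10
19 = 1*10 + 9
10 = 1*9 + 1
9 = 9*1 + 0  (stop)
So 67/48 = [1; 2, 1, 1, 9].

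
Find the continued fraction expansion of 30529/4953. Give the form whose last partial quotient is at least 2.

30529 = 6×4953 + 811
4953 = 6×811 + 87
811 = 9×87 + 28
87 = 3×28 + 3
28 = 9×3 + 1
3 = 3×1 + 0  (stop)
So 30529/4953 = [6; 6, 9, 3, 9, 3].

[6; 6, 9, 3, 9, 3]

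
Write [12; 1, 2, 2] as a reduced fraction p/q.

Using pₖ = aₖpₖ₋₁ + pₖ₋₂ and qₖ = aₖqₖ₋₁ + qₖ₋₂:
  k=0: a=12, p=12, q=1
  k=1: a=1, p=13, q=1
  k=2: a=2, p=38, q=3
  k=3: a=2, p=89, q=7

89/7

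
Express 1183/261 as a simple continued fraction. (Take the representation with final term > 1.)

1183 = 4×261 + 139
261 = 1×139 + 122
139 = 1×122 + 17
122 = 7×17 + 3
17 = 5×3 + 2
3 = 1×2 + 1
2 = 2×1 + 0  (stop)
So 1183/261 = [4; 1, 1, 7, 5, 1, 2].

[4; 1, 1, 7, 5, 1, 2]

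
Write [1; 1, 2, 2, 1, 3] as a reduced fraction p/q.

63/37

Fold from the inside: start with 3/1.
  1 + 1/3 = 4/3
  2 + 3/4 = 11/4
  2 + 4/11 = 26/11
  1 + 11/26 = 37/26
  1 + 26/37 = 63/37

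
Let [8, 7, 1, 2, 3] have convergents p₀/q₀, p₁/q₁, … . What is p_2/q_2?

Using pₖ = aₖpₖ₋₁ + pₖ₋₂, qₖ = aₖqₖ₋₁ + qₖ₋₂ (with p₋₁=1, p₋₂=0, q₋₁=0, q₋₂=1):
  k=0: a=8, p=8, q=1
  k=1: a=7, p=57, q=7
  k=2: a=1, p=65, q=8

65/8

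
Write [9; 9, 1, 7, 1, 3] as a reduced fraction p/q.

3149/346

Fold from the inside: start with 3/1.
  1 + 1/3 = 4/3
  7 + 3/4 = 31/4
  1 + 4/31 = 35/31
  9 + 31/35 = 346/35
  9 + 35/346 = 3149/346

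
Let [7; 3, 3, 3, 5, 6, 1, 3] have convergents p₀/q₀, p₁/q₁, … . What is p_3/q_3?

241/33

Using pₖ = aₖpₖ₋₁ + pₖ₋₂, qₖ = aₖqₖ₋₁ + qₖ₋₂ (with p₋₁=1, p₋₂=0, q₋₁=0, q₋₂=1):
  k=0: a=7, p=7, q=1
  k=1: a=3, p=22, q=3
  k=2: a=3, p=73, q=10
  k=3: a=3, p=241, q=33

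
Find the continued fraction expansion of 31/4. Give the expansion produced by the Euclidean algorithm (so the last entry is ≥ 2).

31 = 7*4 + 3
4 = 1*3 + 1
3 = 3*1 + 0  (stop)
So 31/4 = [7; 1, 3].

[7; 1, 3]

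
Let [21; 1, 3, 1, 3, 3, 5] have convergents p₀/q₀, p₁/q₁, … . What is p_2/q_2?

Using pₖ = aₖpₖ₋₁ + pₖ₋₂, qₖ = aₖqₖ₋₁ + qₖ₋₂ (with p₋₁=1, p₋₂=0, q₋₁=0, q₋₂=1):
  k=0: a=21, p=21, q=1
  k=1: a=1, p=22, q=1
  k=2: a=3, p=87, q=4

87/4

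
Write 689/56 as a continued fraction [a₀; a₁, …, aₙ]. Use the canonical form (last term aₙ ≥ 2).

689 = 12*56 + 17
56 = 3*17 + 5
17 = 3*5 + 2
5 = 2*2 + 1
2 = 2*1 + 0  (stop)
So 689/56 = [12; 3, 3, 2, 2].

[12; 3, 3, 2, 2]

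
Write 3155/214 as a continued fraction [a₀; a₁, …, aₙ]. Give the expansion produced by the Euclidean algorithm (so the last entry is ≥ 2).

3155 = 14*214 + 159
214 = 1*159 + 55
159 = 2*55 + 49
55 = 1*49 + 6
49 = 8*6 + 1
6 = 6*1 + 0  (stop)
So 3155/214 = [14; 1, 2, 1, 8, 6].

[14; 1, 2, 1, 8, 6]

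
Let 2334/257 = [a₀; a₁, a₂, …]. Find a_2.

2334 = 9·257 + 21   →  a_0 = 9
257 = 12·21 + 5   →  a_1 = 12
21 = 4·5 + 1   →  a_2 = 4

4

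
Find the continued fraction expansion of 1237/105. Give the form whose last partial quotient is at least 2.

[11; 1, 3, 1, 1, 3, 3]

1237 = 11·105 + 82
105 = 1·82 + 23
82 = 3·23 + 13
23 = 1·13 + 10
13 = 1·10 + 3
10 = 3·3 + 1
3 = 3·1 + 0  (stop)
So 1237/105 = [11; 1, 3, 1, 1, 3, 3].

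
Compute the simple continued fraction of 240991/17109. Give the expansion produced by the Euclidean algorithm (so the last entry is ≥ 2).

[14; 11, 1, 2, 9, 17, 3]

240991 = 14·17109 + 1465
17109 = 11·1465 + 994
1465 = 1·994 + 471
994 = 2·471 + 52
471 = 9·52 + 3
52 = 17·3 + 1
3 = 3·1 + 0  (stop)
So 240991/17109 = [14; 11, 1, 2, 9, 17, 3].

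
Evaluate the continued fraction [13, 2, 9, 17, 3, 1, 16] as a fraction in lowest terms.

297745/22098

Using pₖ = aₖpₖ₋₁ + pₖ₋₂ and qₖ = aₖqₖ₋₁ + qₖ₋₂:
  k=0: a=13, p=13, q=1
  k=1: a=2, p=27, q=2
  k=2: a=9, p=256, q=19
  k=3: a=17, p=4379, q=325
  k=4: a=3, p=13393, q=994
  k=5: a=1, p=17772, q=1319
  k=6: a=16, p=297745, q=22098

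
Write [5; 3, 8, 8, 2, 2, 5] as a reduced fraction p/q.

Using pₖ = aₖpₖ₋₁ + pₖ₋₂ and qₖ = aₖqₖ₋₁ + qₖ₋₂:
  k=0: a=5, p=5, q=1
  k=1: a=3, p=16, q=3
  k=2: a=8, p=133, q=25
  k=3: a=8, p=1080, q=203
  k=4: a=2, p=2293, q=431
  k=5: a=2, p=5666, q=1065
  k=6: a=5, p=30623, q=5756

30623/5756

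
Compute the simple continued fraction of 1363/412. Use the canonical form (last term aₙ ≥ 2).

[3; 3, 4, 10, 3]

1363 = 3·412 + 127
412 = 3·127 + 31
127 = 4·31 + 3
31 = 10·3 + 1
3 = 3·1 + 0  (stop)
So 1363/412 = [3; 3, 4, 10, 3].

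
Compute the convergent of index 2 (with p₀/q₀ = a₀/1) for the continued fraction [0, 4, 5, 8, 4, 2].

Using pₖ = aₖpₖ₋₁ + pₖ₋₂, qₖ = aₖqₖ₋₁ + qₖ₋₂ (with p₋₁=1, p₋₂=0, q₋₁=0, q₋₂=1):
  k=0: a=0, p=0, q=1
  k=1: a=4, p=1, q=4
  k=2: a=5, p=5, q=21

5/21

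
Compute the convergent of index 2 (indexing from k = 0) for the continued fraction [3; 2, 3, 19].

24/7

Using pₖ = aₖpₖ₋₁ + pₖ₋₂, qₖ = aₖqₖ₋₁ + qₖ₋₂ (with p₋₁=1, p₋₂=0, q₋₁=0, q₋₂=1):
  k=0: a=3, p=3, q=1
  k=1: a=2, p=7, q=2
  k=2: a=3, p=24, q=7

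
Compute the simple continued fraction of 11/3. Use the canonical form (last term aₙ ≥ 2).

11 = 3·3 + 2
3 = 1·2 + 1
2 = 2·1 + 0  (stop)
So 11/3 = [3; 1, 2].

[3; 1, 2]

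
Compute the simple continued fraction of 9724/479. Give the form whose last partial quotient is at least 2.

9724 = 20×479 + 144
479 = 3×144 + 47
144 = 3×47 + 3
47 = 15×3 + 2
3 = 1×2 + 1
2 = 2×1 + 0  (stop)
So 9724/479 = [20; 3, 3, 15, 1, 2].

[20; 3, 3, 15, 1, 2]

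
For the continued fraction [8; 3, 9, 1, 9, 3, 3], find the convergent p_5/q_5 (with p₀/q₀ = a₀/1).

7923/952

Using pₖ = aₖpₖ₋₁ + pₖ₋₂, qₖ = aₖqₖ₋₁ + qₖ₋₂ (with p₋₁=1, p₋₂=0, q₋₁=0, q₋₂=1):
  k=0: a=8, p=8, q=1
  k=1: a=3, p=25, q=3
  k=2: a=9, p=233, q=28
  k=3: a=1, p=258, q=31
  k=4: a=9, p=2555, q=307
  k=5: a=3, p=7923, q=952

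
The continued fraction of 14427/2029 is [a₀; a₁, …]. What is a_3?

14427 = 7·2029 + 224   →  a_0 = 7
2029 = 9·224 + 13   →  a_1 = 9
224 = 17·13 + 3   →  a_2 = 17
13 = 4·3 + 1   →  a_3 = 4

4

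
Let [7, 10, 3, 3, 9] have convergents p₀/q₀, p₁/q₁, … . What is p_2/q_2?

220/31

Using pₖ = aₖpₖ₋₁ + pₖ₋₂, qₖ = aₖqₖ₋₁ + qₖ₋₂ (with p₋₁=1, p₋₂=0, q₋₁=0, q₋₂=1):
  k=0: a=7, p=7, q=1
  k=1: a=10, p=71, q=10
  k=2: a=3, p=220, q=31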